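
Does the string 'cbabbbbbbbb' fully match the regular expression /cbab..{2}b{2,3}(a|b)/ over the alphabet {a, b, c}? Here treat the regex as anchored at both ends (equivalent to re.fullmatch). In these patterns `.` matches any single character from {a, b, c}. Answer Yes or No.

Yes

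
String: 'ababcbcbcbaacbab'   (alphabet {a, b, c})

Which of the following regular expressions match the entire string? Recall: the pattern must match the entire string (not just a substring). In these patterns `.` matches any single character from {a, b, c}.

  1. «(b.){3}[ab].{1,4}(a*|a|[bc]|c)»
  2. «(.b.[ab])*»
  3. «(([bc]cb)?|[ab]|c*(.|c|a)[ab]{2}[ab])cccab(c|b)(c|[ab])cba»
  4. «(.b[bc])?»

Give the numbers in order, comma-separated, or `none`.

1 → no match — must start with 'b'
2 → match
3 → no match — must end with 'cba'
4 → no match

2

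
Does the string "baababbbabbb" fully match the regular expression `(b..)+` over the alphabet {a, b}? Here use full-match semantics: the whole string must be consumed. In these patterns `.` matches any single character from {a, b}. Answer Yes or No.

Yes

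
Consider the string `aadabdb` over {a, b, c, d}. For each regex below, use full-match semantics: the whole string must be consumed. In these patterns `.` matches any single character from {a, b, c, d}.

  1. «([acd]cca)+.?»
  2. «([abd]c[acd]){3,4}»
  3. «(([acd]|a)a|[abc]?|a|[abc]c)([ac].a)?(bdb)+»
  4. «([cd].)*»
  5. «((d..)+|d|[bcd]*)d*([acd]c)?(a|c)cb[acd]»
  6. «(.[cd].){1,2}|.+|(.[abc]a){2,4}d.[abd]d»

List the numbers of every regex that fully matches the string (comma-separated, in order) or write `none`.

3, 6

1 → no match
2 → no match
3 → match
4 → no match
5 → no match
6 → match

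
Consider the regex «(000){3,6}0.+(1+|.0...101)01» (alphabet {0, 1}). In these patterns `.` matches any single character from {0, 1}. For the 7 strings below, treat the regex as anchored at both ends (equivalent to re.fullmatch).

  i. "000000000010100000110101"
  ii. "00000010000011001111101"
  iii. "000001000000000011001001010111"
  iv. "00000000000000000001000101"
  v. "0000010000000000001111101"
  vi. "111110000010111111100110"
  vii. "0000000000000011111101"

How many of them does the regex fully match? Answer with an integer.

3

i → match
ii → no match
iii → no match — must end with "01"
iv → match
v → no match
vi → no match — must start with "000"
vii → match
Total matched: 3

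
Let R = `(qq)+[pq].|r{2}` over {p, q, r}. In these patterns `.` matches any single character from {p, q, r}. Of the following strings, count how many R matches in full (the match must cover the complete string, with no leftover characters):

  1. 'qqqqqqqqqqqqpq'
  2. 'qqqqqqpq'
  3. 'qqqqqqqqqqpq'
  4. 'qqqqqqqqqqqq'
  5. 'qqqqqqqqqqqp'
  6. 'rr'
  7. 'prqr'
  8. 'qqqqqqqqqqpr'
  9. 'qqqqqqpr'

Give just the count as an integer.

1 → match
2 → match
3 → match
4 → match
5 → match
6 → match
7 → no match
8 → match
9 → match
Total matched: 8

8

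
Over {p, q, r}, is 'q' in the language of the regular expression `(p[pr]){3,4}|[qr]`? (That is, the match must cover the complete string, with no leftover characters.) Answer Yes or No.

Yes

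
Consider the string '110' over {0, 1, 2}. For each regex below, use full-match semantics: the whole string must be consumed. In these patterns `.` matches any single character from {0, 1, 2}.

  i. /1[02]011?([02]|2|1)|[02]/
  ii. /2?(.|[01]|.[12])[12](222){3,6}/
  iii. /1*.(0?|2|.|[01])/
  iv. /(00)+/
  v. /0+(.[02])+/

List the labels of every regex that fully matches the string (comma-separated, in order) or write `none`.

i → no match
ii → no match — must end with '222'
iii → match
iv → no match — must start with '00'
v → no match — must start with '0'

iii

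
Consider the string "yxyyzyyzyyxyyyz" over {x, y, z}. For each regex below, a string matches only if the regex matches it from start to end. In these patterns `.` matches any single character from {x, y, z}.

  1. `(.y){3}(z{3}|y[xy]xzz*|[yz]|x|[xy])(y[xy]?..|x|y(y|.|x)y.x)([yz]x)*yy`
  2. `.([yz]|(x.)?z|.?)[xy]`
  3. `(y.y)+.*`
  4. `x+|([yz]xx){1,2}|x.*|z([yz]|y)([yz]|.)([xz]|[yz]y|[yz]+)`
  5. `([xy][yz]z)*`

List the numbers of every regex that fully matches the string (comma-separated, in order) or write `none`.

3

1 → no match — must end with "yy"
2 → no match
3 → match
4 → no match
5 → no match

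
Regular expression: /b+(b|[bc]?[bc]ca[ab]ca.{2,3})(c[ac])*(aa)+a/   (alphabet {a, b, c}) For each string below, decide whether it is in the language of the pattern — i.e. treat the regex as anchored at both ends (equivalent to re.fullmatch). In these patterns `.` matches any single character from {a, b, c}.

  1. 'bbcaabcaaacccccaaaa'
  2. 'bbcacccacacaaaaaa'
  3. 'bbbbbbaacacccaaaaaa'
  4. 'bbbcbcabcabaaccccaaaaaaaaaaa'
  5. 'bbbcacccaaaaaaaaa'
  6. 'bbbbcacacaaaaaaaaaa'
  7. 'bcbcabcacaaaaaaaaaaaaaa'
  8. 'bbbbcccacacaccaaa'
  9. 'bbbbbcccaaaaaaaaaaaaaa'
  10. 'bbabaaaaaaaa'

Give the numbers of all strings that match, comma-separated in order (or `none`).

1 → no match
2 → match
3 → no match
4 → match
5 → no match
6 → match
7 → match
8 → match
9 → match
10. 'bbabaaaaaaaa' → no match

2, 4, 6, 7, 8, 9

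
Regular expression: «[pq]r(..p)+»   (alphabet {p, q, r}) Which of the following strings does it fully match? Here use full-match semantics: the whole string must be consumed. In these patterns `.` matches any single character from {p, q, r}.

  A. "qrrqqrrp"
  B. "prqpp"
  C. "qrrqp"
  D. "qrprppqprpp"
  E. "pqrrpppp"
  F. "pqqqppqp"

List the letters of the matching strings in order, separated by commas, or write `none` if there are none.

A → no match
B → match
C → match
D → match
E → no match
F → no match

B, C, D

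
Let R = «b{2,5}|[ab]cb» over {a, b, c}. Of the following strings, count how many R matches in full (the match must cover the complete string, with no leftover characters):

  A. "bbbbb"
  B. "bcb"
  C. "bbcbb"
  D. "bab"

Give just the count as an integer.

2

A. "bbbbb" → match
B. "bcb" → match
C. "bbcbb" → no match
D. "bab" → no match
Total matched: 2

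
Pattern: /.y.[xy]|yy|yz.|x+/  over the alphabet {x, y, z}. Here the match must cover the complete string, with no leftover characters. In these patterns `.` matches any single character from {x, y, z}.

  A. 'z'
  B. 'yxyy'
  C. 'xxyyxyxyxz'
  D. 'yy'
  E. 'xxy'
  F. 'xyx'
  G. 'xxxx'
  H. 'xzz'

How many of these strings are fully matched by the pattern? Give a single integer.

A → no match
B → no match
C → no match
D → match
E → no match
F → no match
G → match
H → no match
Total matched: 2

2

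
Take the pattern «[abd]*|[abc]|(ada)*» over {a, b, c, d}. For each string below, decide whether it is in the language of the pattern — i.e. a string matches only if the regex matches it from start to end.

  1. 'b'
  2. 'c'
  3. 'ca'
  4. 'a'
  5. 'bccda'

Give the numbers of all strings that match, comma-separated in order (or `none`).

1 → match
2 → match
3 → no match
4 → match
5 → no match

1, 2, 4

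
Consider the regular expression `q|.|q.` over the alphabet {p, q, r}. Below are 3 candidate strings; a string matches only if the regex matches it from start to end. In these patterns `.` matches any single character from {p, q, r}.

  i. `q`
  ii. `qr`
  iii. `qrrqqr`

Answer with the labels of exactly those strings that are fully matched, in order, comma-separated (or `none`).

i. `q` → match
ii. `qr` → match
iii. `qrrqqr` → no match

i, ii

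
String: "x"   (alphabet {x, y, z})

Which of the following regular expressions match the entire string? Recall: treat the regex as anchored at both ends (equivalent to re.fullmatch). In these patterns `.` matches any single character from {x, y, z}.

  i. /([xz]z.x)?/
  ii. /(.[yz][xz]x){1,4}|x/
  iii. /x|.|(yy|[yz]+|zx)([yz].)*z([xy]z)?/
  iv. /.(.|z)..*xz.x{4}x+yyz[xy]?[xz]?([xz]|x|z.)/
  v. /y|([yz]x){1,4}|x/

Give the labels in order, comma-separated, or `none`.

ii, iii, v

i → no match
ii → match
iii → match
iv → no match
v → match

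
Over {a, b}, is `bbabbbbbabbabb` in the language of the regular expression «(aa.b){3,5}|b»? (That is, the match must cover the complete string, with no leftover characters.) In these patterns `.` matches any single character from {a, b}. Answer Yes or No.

No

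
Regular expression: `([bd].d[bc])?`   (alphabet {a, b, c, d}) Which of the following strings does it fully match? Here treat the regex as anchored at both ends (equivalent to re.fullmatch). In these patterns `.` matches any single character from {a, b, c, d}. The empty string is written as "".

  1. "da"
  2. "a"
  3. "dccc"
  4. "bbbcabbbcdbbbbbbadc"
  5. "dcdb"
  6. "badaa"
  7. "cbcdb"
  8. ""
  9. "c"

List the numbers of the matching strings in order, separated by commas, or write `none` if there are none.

5, 8

1. "da" → no match
2. "a" → no match
3. "dccc" → no match
4 → no match
5. "dcdb" → match
6. "badaa" → no match
7. "cbcdb" → no match
8. "" → match
9. "c" → no match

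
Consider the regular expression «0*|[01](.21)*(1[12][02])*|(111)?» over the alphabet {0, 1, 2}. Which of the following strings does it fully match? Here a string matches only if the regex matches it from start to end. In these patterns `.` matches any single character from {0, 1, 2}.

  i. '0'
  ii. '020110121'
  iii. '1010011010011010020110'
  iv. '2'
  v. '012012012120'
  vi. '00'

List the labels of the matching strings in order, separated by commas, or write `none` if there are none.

i → match
ii → no match
iii → no match
iv → no match
v → no match
vi → match

i, vi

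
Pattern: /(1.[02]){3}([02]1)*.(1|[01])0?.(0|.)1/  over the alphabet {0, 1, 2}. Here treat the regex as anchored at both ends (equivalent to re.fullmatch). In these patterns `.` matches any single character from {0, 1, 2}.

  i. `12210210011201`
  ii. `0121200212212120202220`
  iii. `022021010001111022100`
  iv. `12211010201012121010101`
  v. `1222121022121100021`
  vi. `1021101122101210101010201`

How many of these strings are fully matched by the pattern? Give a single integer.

3

i → match
ii → no match — must start with `1`
iii → no match — must start with `1`
iv → match
v → no match
vi → match
Total matched: 3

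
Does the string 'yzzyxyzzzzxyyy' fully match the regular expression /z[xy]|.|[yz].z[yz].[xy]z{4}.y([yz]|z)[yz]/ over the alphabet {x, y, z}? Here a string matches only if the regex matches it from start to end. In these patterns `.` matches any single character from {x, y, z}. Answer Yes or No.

Yes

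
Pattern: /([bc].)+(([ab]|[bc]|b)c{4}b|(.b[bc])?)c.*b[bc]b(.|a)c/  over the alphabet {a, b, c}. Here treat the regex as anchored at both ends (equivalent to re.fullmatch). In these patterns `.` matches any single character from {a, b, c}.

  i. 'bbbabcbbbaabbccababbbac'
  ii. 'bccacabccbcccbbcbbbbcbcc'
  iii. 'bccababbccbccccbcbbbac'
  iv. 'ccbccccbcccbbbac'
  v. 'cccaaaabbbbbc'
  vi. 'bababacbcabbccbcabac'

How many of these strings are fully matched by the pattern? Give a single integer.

i → match
ii → match
iii → match
iv → match
v → match
vi → no match
Total matched: 5

5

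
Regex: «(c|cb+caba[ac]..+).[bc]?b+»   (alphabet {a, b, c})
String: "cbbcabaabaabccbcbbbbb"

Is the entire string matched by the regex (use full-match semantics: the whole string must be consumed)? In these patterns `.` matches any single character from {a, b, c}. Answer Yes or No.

Yes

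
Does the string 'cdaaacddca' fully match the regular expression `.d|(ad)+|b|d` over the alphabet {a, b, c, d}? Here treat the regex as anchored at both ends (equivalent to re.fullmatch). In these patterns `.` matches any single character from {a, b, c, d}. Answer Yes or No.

No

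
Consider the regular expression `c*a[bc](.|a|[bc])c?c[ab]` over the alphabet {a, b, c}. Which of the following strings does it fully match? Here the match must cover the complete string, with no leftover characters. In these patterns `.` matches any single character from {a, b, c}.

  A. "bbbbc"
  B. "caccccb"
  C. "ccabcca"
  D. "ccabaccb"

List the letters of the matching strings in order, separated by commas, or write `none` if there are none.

A → no match
B → match
C → match
D → match

B, C, D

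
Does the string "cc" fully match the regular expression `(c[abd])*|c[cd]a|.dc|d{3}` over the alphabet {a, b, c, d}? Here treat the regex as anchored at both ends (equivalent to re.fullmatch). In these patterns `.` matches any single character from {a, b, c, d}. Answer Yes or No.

No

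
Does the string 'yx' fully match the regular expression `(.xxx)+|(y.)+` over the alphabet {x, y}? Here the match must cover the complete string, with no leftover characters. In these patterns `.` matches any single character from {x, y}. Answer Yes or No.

Yes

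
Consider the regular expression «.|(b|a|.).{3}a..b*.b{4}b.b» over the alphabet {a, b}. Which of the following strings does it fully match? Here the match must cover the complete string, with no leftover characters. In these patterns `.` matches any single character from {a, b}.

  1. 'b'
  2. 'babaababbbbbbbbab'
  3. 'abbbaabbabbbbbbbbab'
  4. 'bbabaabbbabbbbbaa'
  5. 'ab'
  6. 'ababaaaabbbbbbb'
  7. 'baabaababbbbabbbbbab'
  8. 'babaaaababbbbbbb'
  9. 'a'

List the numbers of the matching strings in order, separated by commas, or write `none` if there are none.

1 → match
2 → match
3 → no match
4 → no match
5 → no match
6 → match
7 → no match
8 → match
9 → match

1, 2, 6, 8, 9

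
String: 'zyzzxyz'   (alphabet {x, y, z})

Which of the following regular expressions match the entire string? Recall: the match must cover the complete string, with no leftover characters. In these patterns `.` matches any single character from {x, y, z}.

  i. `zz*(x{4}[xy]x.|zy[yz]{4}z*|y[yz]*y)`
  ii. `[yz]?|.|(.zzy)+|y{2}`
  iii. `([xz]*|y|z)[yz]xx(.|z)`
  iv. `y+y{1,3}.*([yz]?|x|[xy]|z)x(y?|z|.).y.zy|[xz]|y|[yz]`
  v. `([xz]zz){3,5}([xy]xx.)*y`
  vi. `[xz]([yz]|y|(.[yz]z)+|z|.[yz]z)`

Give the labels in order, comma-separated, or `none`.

i → no match
ii → no match
iii → no match
iv → no match
v → no match — must end with 'y'
vi → match

vi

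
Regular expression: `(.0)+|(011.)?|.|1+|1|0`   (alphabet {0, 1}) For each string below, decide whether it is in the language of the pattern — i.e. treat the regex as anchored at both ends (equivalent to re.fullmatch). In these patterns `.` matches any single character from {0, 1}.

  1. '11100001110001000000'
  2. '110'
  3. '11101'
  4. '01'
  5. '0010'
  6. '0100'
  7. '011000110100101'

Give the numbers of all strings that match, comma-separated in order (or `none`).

1 → no match
2 → no match
3 → no match
4 → no match
5 → match
6 → no match
7 → no match

5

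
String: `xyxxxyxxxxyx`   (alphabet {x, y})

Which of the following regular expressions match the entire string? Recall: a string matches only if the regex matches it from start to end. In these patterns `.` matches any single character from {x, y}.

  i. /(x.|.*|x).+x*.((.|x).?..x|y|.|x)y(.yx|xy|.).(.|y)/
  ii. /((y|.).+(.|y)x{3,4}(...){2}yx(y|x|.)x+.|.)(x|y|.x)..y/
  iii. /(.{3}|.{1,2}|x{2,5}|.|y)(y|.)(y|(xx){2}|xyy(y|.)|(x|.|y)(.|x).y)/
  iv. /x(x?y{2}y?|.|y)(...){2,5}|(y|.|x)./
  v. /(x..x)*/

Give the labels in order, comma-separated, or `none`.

v

i → no match
ii → no match — must end with `y`
iii → no match
iv → no match
v → match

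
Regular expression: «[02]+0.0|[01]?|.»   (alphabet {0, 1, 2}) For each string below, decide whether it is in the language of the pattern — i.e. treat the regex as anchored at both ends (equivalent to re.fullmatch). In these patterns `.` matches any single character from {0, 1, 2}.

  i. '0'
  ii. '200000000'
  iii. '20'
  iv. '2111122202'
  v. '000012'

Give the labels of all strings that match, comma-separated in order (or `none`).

i, ii

i. '0' → match
ii. '200000000' → match
iii. '20' → no match
iv. '2111122202' → no match
v. '000012' → no match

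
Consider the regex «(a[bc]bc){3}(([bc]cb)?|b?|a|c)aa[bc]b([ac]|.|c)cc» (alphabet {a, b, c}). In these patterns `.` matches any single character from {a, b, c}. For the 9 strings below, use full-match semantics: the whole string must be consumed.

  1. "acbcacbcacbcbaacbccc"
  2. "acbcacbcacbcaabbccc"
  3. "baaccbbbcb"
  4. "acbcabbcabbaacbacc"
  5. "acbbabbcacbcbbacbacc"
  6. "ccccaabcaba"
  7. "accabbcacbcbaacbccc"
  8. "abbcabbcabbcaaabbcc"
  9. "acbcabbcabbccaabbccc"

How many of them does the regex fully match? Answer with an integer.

3

1 → match
2 → match
3 → no match — must start with "a"
4 → no match
5 → no match
6 → no match — must start with "a"
7 → no match
8 → no match
9 → match
Total matched: 3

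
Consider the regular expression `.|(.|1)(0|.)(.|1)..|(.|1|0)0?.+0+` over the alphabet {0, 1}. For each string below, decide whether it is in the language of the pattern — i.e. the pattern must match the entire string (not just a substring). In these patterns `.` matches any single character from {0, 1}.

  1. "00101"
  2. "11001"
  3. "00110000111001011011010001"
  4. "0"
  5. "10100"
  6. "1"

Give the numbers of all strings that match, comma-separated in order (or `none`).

1 → match
2 → match
3 → no match
4 → match
5 → match
6 → match

1, 2, 4, 5, 6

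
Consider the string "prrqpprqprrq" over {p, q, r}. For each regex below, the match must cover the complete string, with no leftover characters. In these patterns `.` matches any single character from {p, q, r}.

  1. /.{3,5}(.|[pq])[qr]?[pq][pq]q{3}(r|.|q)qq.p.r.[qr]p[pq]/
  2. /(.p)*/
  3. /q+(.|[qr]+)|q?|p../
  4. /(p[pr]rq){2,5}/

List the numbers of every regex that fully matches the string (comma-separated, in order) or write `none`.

4

1 → no match
2 → no match
3 → no match
4 → match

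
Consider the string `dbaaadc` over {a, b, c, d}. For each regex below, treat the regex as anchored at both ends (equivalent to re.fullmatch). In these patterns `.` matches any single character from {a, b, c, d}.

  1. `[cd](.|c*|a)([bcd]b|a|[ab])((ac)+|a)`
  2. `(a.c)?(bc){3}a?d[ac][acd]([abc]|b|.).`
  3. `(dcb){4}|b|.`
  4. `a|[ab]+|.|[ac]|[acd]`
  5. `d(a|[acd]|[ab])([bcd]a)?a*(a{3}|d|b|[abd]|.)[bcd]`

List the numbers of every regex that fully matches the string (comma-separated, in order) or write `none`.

1 → no match
2 → no match
3 → no match
4 → no match
5 → match

5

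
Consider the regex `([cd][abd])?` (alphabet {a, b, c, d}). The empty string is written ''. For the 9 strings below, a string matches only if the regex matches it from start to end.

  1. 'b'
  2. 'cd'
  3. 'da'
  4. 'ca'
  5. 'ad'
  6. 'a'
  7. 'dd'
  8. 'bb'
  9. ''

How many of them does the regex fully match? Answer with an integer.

5

1 → no match
2 → match
3 → match
4 → match
5 → no match
6 → no match
7 → match
8 → no match
9 → match
Total matched: 5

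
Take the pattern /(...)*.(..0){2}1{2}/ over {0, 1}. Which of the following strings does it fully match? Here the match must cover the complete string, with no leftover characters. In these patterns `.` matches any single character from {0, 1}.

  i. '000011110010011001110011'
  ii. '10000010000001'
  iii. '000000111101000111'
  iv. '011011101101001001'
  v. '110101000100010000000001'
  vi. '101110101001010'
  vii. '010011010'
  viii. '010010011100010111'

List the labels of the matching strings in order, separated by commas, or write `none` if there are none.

none

i → no match
ii → no match
iii → no match
iv → no match
v → no match
vi → no match — must end with '1'
vii → no match — must end with '1'
viii → no match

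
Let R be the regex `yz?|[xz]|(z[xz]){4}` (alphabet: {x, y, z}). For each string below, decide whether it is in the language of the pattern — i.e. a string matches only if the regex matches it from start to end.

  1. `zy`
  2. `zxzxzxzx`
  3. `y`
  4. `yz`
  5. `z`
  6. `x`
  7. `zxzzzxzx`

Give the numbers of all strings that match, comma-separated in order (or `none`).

2, 3, 4, 5, 6, 7

1 → no match
2 → match
3 → match
4 → match
5 → match
6 → match
7 → match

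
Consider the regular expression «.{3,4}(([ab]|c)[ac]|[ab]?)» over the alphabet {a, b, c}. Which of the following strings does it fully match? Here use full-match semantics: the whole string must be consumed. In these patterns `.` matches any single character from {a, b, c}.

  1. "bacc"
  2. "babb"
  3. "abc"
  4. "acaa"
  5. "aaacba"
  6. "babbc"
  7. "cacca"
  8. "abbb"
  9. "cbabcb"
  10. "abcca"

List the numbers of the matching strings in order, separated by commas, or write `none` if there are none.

1, 2, 3, 4, 5, 6, 7, 8, 10

1 → match
2 → match
3 → match
4 → match
5 → match
6 → match
7 → match
8 → match
9 → no match
10 → match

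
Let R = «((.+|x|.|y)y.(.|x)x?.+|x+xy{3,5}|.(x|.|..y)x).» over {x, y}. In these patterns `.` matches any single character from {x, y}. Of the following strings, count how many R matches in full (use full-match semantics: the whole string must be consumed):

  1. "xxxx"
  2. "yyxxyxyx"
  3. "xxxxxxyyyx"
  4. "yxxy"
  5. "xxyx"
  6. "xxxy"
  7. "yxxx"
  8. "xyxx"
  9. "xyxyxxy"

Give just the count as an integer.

1 → match
2 → match
3 → match
4 → match
5 → no match
6 → match
7 → match
8 → match
9 → match
Total matched: 8

8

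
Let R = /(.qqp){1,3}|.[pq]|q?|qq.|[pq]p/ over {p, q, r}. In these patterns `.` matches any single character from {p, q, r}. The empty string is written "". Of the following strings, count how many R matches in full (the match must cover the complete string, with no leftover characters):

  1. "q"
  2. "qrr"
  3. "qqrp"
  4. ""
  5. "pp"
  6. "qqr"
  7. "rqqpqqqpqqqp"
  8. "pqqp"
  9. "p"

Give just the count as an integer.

1 → match
2 → no match
3 → no match
4 → match
5 → match
6 → match
7 → match
8 → match
9 → no match
Total matched: 6

6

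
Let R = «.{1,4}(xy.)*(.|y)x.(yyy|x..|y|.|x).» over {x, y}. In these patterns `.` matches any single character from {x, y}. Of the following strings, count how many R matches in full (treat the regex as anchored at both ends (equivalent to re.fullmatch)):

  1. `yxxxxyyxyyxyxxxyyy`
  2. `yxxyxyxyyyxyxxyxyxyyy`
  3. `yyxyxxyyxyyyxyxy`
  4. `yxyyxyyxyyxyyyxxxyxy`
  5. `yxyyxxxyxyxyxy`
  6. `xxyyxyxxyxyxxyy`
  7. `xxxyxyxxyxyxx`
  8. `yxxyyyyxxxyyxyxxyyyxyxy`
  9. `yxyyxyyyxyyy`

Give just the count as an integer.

5

1 → match
2 → no match
3 → match
4 → match
5 → no match
6 → match
7 → no match
8 → no match
9. `yxyyxyyyxyyy` → match
Total matched: 5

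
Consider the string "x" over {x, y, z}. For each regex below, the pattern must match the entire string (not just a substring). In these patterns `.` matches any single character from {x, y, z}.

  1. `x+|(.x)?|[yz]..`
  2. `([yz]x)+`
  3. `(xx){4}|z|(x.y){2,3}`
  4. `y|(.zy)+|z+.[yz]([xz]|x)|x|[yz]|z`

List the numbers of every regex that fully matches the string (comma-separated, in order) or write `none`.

1 → match
2 → no match
3 → no match
4 → match

1, 4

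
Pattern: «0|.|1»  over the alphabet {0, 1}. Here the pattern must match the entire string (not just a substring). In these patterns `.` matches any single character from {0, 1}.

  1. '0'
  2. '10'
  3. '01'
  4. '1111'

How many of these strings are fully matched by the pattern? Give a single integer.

1

1 → match
2 → no match
3 → no match
4 → no match
Total matched: 1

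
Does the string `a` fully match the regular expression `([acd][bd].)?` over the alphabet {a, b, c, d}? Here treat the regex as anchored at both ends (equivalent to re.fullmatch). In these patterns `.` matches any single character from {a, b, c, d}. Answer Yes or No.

No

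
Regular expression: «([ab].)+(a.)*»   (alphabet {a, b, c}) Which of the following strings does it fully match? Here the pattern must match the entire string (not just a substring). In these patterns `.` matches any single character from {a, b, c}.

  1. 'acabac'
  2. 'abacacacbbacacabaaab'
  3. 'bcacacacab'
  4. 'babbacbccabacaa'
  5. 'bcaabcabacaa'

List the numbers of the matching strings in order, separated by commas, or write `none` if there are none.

1. 'acabac' → match
2 → match
3. 'bcacacacab' → match
4 → no match
5. 'bcaabcabacaa' → match

1, 2, 3, 5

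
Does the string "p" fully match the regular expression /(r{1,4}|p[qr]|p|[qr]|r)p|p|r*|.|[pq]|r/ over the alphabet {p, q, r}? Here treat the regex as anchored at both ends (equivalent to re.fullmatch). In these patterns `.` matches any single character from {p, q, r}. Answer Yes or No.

Yes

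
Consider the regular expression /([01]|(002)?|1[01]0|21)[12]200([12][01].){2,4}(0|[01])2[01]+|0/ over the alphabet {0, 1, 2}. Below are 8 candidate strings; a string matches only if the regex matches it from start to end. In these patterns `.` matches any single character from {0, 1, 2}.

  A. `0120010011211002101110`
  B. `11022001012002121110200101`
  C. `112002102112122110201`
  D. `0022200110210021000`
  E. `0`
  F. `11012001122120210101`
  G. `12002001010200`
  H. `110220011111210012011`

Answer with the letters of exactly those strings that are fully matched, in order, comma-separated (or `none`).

A, B, C, D, E, F, G, H

A → match
B → match
C → match
D → match
E. `0` → match
F → match
G → match
H → match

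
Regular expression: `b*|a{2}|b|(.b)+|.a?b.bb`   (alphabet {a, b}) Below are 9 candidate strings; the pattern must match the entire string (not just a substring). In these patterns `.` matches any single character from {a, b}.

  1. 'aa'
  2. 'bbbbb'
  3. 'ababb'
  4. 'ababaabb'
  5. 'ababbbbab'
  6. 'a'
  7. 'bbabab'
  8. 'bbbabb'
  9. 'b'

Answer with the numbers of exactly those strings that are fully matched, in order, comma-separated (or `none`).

1, 2, 3, 7, 9

1 → match
2 → match
3 → match
4 → no match
5 → no match
6 → no match
7 → match
8 → no match
9 → match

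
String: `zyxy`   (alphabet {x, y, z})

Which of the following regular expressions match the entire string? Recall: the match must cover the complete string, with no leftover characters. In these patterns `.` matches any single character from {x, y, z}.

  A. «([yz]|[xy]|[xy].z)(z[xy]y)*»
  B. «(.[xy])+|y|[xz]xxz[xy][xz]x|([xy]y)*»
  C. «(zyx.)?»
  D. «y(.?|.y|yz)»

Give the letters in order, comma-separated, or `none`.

B, C

A → no match
B → match
C → match
D → no match — must start with `y`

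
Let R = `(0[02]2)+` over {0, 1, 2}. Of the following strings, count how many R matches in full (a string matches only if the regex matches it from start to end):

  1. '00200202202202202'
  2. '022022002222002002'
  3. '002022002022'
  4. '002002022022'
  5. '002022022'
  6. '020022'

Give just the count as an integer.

1 → no match
2 → no match
3 → match
4 → match
5 → match
6 → no match
Total matched: 3

3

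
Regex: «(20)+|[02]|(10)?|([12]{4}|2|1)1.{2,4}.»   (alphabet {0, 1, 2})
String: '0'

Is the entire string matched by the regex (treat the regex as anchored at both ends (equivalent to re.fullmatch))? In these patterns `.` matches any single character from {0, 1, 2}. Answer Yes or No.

Yes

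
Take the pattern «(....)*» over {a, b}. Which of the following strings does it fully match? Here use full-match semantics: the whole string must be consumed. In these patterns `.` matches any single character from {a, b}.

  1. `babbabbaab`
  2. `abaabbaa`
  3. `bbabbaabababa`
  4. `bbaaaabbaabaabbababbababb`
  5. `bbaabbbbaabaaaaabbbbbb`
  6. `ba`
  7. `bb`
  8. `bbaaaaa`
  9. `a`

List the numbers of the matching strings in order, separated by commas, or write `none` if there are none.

1 → no match
2 → match
3 → no match
4 → no match
5 → no match
6 → no match
7 → no match
8 → no match
9 → no match

2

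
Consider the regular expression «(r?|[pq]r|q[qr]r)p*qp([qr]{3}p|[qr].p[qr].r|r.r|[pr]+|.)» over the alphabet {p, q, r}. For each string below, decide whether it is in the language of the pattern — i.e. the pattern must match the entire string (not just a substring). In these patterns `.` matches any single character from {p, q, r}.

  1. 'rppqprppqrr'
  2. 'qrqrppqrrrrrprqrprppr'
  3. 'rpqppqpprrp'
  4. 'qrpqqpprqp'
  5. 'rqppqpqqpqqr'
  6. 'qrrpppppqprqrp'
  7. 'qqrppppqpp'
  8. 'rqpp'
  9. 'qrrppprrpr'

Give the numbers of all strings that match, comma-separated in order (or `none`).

1 → match
2 → no match
3 → no match
4 → no match
5 → no match
6 → match
7 → match
8 → match
9 → no match

1, 6, 7, 8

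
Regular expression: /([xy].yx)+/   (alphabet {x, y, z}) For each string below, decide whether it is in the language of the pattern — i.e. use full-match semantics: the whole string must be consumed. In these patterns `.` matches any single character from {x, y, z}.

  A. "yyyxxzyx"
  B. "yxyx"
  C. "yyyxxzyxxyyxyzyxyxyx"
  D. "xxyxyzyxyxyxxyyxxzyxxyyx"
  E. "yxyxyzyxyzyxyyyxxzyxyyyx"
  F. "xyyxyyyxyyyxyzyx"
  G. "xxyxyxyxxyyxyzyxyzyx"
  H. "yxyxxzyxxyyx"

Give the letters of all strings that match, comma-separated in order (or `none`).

A. "yyyxxzyx" → match
B. "yxyx" → match
C → match
D → match
E → match
F → match
G → match
H. "yxyxxzyxxyyx" → match

A, B, C, D, E, F, G, H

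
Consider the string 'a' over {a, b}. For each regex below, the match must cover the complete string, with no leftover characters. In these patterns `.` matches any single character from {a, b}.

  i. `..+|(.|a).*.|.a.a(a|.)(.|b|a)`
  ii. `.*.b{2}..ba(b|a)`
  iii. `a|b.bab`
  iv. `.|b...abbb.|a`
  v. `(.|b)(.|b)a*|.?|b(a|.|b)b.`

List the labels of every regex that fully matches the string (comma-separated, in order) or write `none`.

iii, iv, v

i → no match
ii → no match
iii → match
iv → match
v → match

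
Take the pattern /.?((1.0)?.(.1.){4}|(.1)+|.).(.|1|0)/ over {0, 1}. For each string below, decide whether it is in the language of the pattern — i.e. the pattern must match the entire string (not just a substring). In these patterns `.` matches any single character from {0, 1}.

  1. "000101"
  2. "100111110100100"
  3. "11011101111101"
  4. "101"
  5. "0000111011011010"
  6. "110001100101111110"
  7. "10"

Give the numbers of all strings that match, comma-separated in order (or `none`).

3, 4

1 → no match
2 → no match
3 → match
4 → match
5 → no match
6 → no match
7 → no match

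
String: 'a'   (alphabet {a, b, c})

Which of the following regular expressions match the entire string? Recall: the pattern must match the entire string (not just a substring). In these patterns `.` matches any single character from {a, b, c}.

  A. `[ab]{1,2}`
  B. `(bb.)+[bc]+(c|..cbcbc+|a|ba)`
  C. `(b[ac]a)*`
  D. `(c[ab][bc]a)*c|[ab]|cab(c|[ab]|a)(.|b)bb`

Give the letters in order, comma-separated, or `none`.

A, D

A → match
B → no match — must start with 'bb'
C → no match
D → match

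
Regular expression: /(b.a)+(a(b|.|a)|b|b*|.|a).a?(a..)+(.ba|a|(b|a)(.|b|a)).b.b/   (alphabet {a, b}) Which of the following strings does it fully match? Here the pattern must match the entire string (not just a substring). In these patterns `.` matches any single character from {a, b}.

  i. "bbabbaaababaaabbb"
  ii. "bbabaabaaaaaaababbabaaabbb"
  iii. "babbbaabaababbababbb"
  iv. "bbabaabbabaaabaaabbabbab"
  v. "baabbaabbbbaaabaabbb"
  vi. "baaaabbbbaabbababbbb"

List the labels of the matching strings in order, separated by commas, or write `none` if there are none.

i, ii, iv

i → match
ii → match
iii → no match
iv → match
v → no match
vi → no match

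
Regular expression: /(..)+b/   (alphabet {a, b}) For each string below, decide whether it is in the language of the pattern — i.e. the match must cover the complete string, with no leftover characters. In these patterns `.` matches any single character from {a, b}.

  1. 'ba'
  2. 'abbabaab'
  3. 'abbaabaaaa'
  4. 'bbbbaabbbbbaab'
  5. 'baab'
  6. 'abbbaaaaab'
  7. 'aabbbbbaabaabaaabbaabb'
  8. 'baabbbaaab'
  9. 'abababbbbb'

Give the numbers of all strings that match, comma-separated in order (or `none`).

none

1 → no match — must end with 'b'
2 → no match
3 → no match — must end with 'b'
4 → no match
5 → no match
6 → no match
7 → no match
8 → no match
9 → no match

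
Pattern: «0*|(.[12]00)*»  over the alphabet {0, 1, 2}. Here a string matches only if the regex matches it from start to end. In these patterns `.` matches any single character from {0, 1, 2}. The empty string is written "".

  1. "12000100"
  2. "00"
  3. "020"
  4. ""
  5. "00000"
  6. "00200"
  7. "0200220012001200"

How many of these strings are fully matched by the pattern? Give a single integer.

1 → match
2 → match
3 → no match
4 → match
5 → match
6 → no match
7 → match
Total matched: 5

5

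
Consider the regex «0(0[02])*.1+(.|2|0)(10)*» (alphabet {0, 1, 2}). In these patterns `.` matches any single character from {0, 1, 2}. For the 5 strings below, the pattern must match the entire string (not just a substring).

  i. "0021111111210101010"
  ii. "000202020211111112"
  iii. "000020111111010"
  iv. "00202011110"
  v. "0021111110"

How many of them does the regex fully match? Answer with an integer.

4

i → match
ii → no match
iii → match
iv. "00202011110" → match
v. "0021111110" → match
Total matched: 4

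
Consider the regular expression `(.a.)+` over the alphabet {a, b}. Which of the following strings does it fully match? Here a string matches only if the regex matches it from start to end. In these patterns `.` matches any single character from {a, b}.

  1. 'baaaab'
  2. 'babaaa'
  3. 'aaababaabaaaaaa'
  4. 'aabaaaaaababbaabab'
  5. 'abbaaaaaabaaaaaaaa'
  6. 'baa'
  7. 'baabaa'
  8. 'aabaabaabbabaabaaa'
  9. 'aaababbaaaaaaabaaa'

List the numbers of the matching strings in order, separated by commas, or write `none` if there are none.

1, 2, 3, 4, 6, 7, 8, 9

1 → match
2 → match
3 → match
4 → match
5 → no match
6 → match
7 → match
8 → match
9 → match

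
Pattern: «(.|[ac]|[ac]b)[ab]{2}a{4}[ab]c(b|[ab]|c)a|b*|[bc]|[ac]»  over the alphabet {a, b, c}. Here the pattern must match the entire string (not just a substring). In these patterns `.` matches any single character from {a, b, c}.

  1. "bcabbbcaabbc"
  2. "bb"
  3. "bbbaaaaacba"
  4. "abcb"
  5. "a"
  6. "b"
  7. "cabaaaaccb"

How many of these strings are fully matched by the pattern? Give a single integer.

1. "bcabbbcaabbc" → no match
2. "bb" → match
3. "bbbaaaaacba" → match
4. "abcb" → no match
5. "a" → match
6. "b" → match
7. "cabaaaaccb" → no match
Total matched: 4

4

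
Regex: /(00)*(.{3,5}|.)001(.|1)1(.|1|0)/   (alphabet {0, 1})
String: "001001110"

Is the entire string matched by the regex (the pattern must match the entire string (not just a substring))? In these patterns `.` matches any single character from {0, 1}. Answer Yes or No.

Yes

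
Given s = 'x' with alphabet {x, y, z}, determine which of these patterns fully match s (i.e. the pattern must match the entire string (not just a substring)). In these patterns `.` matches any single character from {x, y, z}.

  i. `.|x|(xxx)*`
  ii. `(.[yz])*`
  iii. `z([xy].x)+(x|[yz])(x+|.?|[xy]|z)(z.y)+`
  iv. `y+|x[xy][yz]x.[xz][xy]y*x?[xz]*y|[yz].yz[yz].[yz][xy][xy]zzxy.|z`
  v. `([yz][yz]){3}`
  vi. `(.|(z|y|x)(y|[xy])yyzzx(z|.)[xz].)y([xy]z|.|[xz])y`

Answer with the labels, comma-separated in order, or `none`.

i

i → match
ii → no match
iii → no match — must start with 'z'
iv → no match
v → no match
vi → no match — must end with 'y'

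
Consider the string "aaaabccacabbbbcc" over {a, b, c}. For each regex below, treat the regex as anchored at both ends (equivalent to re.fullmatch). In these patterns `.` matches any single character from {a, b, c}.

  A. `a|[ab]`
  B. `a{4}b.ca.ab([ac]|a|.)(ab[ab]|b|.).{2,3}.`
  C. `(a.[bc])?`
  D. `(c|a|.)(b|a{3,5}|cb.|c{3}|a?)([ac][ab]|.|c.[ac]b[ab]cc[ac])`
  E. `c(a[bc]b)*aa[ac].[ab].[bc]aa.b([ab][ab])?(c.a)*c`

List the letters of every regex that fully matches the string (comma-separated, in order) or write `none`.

A → no match
B → match
C → no match
D → no match
E → no match — must start with "c"

B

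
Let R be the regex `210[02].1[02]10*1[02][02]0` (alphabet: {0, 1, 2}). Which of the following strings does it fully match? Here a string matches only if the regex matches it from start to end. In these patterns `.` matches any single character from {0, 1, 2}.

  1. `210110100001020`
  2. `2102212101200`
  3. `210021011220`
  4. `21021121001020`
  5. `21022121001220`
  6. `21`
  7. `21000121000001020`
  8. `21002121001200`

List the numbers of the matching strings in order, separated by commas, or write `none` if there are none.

2, 3, 4, 5, 7, 8

1 → no match
2 → match
3 → match
4 → match
5 → match
6 → no match — must start with `210`
7 → match
8 → match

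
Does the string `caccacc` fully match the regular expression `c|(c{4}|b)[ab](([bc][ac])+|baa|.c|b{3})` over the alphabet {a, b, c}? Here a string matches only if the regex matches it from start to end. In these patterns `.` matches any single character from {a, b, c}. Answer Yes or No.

No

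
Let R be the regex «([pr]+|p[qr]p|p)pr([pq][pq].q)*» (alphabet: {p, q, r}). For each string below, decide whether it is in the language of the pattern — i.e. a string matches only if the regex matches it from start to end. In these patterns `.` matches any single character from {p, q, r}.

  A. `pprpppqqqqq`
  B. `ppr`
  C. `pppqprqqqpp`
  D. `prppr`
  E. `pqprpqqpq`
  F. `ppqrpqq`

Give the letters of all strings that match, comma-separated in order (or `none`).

A → match
B → match
C → no match
D → match
E → no match
F → no match

A, B, D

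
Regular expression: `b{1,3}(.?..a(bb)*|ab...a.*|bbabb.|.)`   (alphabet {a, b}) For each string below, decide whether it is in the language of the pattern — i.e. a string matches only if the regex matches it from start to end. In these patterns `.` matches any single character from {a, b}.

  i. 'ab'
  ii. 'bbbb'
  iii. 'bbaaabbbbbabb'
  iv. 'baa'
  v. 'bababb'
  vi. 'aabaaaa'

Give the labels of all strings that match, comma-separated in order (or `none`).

i. 'ab' → no match — must start with 'b'
ii. 'bbbb' → match
iii → no match
iv. 'baa' → no match
v. 'bababb' → match
vi. 'aabaaaa' → no match — must start with 'b'

ii, v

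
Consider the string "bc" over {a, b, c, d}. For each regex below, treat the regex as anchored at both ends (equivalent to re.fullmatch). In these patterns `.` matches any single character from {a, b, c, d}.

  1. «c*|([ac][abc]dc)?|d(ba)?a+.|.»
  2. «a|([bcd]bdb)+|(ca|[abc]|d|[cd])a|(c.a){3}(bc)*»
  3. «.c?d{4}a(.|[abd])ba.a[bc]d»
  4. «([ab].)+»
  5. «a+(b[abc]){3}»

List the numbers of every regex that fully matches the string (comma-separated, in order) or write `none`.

4

1 → no match
2 → no match
3 → no match — must end with "d"
4 → match
5 → no match — must start with "a"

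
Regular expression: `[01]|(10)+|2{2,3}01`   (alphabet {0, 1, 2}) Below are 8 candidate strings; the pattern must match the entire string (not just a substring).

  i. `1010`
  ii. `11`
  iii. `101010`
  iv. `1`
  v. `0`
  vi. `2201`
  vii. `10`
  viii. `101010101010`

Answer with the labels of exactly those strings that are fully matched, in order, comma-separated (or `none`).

i, iii, iv, v, vi, vii, viii

i → match
ii → no match
iii → match
iv → match
v → match
vi → match
vii → match
viii → match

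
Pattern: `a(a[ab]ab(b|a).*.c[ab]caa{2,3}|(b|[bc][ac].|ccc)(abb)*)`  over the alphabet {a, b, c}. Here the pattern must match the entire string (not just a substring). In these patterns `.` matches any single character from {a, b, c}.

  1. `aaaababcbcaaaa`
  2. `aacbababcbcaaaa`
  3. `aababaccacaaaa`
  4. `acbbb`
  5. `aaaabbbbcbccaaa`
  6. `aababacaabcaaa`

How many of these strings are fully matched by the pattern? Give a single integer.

2

1 → match
2 → no match
3 → match
4 → no match
5 → no match
6 → no match
Total matched: 2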